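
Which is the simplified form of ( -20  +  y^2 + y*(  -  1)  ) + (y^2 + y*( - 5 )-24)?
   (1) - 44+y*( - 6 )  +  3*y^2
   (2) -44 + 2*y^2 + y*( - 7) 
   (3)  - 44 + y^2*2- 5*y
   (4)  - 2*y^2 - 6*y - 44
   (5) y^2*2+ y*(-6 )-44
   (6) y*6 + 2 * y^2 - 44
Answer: 5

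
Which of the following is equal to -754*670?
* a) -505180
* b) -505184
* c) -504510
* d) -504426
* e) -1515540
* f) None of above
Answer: a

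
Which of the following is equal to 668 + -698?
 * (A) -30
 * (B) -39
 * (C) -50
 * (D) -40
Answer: A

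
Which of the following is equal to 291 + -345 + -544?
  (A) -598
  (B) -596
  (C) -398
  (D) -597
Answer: A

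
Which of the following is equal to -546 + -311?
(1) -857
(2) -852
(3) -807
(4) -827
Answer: 1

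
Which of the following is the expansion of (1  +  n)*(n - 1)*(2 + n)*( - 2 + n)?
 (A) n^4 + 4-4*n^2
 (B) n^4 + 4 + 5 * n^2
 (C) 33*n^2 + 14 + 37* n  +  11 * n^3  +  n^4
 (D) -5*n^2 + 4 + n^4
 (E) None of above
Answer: D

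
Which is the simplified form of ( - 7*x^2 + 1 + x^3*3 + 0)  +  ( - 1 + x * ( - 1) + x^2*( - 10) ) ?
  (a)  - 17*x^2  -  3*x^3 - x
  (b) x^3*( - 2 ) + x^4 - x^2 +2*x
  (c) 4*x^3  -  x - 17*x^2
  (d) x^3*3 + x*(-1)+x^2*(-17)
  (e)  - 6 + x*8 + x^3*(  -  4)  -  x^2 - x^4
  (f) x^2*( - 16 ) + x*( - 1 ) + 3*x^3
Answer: d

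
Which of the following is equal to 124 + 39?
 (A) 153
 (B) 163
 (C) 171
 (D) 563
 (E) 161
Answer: B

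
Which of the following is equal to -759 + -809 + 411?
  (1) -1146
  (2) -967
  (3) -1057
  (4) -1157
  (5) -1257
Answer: 4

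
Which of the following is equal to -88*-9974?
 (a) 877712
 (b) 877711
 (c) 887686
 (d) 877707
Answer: a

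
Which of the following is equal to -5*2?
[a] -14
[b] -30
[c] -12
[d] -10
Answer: d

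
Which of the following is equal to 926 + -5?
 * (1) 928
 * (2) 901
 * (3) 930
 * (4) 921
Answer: 4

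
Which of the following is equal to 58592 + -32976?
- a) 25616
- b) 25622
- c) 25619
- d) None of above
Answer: a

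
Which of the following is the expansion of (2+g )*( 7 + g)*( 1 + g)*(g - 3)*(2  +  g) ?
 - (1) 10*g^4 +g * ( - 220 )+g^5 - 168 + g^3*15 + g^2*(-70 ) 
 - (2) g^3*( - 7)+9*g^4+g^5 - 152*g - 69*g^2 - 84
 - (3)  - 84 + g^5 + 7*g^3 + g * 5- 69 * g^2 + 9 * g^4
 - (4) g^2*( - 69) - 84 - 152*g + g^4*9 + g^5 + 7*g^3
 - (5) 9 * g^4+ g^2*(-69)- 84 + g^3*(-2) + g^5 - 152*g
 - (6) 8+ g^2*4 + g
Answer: 4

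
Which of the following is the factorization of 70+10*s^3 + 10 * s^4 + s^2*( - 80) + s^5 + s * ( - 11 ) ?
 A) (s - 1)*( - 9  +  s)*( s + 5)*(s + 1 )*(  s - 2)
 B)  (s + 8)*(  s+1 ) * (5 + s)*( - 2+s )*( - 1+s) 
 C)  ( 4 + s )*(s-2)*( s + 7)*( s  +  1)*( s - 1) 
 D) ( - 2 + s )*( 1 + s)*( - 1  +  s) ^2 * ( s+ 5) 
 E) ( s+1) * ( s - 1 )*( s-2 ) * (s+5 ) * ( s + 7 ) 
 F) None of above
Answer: E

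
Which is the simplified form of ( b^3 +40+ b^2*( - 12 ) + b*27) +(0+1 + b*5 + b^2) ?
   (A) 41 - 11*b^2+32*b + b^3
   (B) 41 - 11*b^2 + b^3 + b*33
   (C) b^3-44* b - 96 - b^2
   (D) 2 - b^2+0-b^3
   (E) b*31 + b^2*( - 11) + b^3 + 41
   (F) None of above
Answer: A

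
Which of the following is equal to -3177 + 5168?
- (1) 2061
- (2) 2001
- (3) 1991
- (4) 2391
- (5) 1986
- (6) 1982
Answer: 3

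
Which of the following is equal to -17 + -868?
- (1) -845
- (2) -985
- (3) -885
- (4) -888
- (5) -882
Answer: 3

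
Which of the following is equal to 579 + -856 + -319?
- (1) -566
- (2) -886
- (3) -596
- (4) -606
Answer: 3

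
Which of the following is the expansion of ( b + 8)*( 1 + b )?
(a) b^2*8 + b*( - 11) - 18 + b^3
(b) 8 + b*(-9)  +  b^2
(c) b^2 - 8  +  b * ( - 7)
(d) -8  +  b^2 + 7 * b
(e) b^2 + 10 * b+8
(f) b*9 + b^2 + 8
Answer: f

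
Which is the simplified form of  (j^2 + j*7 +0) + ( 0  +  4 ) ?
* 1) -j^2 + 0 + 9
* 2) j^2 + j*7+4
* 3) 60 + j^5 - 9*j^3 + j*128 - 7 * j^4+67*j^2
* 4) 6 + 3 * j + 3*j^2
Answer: 2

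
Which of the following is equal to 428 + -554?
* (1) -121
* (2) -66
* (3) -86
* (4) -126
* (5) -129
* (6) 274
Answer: 4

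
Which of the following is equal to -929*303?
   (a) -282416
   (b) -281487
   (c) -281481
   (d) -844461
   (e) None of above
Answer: b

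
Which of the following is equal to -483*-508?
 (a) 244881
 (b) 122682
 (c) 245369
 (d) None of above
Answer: d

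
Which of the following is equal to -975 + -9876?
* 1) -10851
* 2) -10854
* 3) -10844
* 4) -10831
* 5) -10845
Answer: 1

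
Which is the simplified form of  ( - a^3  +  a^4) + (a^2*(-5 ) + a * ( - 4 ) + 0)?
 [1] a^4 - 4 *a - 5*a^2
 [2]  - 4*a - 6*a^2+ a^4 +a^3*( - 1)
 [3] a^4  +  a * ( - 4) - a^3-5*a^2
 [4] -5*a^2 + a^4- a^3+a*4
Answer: 3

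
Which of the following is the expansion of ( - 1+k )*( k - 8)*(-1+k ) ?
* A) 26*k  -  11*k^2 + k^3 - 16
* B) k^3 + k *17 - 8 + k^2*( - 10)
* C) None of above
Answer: B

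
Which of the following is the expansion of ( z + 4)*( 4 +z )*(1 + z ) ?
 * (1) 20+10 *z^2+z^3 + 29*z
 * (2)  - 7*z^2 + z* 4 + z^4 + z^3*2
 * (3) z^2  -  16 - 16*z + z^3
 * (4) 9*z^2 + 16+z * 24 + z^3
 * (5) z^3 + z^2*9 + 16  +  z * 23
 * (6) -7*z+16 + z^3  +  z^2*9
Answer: 4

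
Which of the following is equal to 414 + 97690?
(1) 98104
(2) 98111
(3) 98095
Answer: 1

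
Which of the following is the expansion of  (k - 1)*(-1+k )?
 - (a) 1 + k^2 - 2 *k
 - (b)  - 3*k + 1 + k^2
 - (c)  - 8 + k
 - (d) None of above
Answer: a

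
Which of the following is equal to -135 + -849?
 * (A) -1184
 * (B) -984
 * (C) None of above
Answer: B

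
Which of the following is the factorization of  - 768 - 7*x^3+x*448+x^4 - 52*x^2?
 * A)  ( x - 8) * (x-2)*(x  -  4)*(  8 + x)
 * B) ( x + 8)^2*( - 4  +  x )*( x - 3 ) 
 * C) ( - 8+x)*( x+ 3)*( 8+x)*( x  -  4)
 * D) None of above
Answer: D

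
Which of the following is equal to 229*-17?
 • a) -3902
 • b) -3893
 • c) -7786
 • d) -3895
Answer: b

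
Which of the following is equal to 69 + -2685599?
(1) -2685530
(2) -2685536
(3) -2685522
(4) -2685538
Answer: 1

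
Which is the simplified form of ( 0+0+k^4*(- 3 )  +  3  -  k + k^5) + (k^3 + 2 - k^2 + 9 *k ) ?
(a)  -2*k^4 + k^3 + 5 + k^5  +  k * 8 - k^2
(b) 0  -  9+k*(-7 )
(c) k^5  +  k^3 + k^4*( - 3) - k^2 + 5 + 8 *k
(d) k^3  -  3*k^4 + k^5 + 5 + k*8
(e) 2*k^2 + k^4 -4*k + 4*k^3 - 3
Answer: c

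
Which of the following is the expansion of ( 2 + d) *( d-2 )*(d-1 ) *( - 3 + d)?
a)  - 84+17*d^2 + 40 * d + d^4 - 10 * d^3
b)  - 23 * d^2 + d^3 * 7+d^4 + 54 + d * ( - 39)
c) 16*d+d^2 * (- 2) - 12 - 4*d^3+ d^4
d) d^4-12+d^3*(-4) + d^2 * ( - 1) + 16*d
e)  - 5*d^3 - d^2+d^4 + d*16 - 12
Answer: d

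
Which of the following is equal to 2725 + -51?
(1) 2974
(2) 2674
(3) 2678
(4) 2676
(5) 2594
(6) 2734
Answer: 2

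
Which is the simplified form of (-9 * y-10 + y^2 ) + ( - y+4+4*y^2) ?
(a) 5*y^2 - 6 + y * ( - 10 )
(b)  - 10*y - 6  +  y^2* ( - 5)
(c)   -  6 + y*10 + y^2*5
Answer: a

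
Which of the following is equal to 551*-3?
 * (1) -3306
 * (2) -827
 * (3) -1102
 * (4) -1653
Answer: 4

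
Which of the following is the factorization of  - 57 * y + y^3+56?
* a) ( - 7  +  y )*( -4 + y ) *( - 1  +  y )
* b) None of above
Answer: b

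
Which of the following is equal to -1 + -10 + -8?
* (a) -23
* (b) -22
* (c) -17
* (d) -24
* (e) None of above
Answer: e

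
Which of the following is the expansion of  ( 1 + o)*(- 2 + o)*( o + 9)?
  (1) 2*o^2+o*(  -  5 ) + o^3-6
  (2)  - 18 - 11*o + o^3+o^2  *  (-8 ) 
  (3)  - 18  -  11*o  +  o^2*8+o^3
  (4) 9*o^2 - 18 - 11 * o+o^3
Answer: 3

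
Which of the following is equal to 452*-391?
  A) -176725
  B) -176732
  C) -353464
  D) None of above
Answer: B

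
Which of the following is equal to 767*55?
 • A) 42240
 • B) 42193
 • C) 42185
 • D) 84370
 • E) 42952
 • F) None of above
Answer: C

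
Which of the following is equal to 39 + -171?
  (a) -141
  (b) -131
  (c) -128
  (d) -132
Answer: d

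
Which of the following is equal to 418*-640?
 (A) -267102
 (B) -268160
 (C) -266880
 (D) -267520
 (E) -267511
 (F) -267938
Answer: D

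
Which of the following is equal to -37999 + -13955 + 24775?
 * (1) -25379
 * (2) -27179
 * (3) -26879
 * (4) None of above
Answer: 2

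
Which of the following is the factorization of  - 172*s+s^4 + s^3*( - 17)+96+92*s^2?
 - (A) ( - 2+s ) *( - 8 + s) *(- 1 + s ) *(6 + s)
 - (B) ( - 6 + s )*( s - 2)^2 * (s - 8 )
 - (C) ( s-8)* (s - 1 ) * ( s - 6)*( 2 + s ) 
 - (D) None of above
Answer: D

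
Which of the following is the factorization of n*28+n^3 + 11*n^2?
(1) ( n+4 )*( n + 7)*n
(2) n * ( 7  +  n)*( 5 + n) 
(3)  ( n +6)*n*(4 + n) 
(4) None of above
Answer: 1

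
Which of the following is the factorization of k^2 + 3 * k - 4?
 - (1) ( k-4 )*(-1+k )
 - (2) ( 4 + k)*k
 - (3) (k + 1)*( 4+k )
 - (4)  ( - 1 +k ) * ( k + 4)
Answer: 4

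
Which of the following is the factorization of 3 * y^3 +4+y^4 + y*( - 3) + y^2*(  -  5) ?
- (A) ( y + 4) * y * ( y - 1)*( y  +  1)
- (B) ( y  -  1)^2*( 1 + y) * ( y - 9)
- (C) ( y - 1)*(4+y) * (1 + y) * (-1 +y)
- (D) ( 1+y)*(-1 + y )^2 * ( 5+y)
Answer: C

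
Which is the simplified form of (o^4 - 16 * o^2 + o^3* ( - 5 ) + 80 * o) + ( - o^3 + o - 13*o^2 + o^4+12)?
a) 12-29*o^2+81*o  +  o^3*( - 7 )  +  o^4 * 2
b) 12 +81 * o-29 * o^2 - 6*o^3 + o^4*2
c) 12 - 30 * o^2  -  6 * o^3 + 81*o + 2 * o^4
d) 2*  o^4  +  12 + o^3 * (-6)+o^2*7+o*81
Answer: b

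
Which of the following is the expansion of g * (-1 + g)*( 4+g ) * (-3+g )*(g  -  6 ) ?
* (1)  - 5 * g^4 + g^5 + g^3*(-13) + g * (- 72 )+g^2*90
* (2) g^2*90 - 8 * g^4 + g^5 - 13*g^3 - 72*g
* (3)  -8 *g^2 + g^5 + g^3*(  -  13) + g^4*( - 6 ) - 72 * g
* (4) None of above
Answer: 4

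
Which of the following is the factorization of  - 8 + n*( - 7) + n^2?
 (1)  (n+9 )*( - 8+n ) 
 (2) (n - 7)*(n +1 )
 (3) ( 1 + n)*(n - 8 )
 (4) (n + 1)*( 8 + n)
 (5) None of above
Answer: 3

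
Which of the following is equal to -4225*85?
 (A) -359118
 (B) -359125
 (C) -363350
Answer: B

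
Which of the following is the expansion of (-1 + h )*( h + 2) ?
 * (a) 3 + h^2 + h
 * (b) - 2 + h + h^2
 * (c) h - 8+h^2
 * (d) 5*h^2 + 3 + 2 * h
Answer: b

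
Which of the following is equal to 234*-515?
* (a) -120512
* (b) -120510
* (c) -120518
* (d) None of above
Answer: b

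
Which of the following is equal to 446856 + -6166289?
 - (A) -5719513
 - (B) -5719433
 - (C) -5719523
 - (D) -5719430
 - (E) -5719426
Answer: B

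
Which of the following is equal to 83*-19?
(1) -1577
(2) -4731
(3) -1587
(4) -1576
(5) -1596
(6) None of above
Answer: 1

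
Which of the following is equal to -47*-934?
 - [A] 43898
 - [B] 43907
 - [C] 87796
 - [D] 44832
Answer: A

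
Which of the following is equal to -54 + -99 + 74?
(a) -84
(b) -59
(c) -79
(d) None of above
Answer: c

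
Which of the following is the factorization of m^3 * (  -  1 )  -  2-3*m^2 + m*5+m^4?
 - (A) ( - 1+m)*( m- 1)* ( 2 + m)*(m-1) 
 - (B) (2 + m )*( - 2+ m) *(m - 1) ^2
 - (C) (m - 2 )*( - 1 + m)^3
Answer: A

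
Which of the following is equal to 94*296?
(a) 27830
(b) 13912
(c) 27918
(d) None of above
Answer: d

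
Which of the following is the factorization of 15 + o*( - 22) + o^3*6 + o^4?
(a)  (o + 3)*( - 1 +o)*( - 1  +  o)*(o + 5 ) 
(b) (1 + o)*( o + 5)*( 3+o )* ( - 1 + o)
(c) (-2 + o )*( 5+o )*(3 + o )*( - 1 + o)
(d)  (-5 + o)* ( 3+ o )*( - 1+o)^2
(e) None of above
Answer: a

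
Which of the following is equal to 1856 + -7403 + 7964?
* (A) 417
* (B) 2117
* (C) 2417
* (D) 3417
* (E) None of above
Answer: C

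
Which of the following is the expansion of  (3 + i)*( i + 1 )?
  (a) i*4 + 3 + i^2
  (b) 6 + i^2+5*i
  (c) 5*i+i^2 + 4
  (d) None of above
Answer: a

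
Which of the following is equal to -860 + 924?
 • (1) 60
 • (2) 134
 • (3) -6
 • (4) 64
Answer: 4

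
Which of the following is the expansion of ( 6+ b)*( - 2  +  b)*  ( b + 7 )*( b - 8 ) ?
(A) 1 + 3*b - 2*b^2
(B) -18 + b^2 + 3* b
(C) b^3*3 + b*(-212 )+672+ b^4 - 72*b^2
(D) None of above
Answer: C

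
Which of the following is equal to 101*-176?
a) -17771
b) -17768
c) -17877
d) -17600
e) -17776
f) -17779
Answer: e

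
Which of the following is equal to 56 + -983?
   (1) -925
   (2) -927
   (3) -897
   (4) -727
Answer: 2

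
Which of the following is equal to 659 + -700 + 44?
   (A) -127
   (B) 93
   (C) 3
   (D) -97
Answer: C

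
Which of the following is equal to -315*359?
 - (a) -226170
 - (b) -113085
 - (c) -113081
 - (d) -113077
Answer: b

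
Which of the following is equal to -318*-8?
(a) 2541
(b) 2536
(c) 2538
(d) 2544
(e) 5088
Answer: d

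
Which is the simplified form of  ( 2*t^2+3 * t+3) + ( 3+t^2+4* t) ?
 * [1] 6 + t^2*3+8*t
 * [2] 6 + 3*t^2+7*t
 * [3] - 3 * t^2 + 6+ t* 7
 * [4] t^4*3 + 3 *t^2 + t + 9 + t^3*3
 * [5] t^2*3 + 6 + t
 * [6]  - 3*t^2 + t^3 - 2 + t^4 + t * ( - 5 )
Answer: 2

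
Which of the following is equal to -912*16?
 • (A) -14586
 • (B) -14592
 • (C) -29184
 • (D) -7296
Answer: B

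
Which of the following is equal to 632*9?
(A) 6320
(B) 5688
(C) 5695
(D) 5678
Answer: B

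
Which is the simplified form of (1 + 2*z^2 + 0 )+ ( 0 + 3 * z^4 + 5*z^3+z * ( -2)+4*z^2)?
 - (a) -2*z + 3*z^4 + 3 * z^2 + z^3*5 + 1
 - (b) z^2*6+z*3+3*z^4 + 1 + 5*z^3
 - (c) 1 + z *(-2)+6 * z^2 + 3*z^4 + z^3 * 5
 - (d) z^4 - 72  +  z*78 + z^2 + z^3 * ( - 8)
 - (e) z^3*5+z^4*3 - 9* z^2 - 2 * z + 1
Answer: c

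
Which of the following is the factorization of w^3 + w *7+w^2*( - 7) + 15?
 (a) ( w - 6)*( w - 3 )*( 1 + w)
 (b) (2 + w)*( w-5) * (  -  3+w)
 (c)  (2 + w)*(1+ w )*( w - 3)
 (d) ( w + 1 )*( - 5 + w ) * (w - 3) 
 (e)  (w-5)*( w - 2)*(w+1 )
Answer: d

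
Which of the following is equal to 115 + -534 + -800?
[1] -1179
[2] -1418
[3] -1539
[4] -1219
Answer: 4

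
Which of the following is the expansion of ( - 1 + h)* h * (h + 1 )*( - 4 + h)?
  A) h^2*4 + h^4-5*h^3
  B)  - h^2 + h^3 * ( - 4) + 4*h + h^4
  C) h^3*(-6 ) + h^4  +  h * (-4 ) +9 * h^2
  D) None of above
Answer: B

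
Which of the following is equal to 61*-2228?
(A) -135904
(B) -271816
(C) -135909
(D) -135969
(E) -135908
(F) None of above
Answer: E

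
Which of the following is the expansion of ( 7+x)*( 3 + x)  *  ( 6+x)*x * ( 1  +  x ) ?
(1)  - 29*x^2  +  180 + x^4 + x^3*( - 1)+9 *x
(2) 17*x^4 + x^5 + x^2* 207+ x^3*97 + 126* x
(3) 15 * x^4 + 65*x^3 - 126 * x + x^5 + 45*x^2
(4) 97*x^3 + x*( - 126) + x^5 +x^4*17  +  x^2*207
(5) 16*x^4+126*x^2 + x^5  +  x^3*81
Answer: 2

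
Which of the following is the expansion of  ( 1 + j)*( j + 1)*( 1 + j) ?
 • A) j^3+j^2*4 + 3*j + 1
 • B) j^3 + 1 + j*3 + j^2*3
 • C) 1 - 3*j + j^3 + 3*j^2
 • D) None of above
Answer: B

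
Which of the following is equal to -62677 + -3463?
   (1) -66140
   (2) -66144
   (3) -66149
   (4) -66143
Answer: 1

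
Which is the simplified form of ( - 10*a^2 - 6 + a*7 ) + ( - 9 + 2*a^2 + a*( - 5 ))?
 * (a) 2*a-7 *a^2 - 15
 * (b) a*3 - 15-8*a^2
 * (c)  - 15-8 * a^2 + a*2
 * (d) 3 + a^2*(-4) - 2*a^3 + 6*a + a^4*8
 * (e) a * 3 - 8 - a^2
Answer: c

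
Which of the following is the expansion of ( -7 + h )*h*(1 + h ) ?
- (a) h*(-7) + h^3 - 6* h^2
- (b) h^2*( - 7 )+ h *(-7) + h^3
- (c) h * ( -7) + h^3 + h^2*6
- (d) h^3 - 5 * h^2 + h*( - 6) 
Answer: a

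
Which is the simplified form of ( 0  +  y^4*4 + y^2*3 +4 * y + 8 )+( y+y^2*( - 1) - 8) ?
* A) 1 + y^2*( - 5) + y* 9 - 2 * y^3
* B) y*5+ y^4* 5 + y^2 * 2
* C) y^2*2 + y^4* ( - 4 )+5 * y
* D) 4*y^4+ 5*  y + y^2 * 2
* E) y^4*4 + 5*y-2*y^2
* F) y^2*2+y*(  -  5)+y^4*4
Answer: D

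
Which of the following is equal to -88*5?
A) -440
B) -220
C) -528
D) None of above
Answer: A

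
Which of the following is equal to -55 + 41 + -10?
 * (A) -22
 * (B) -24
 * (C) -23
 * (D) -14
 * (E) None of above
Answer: B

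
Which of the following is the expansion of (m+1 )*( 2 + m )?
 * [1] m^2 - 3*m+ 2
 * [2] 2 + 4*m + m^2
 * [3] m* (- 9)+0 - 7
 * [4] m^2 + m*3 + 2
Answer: 4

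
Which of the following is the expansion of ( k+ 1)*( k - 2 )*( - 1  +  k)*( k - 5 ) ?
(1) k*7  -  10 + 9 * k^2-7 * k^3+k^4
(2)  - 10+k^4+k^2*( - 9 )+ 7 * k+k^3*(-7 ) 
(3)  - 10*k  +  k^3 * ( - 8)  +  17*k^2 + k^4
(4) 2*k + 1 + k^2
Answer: 1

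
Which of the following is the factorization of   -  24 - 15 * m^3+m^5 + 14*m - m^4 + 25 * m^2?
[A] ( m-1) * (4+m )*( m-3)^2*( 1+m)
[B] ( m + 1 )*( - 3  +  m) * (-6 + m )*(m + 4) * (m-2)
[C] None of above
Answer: C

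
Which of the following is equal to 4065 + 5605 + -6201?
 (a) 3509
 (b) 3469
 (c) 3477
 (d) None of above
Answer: b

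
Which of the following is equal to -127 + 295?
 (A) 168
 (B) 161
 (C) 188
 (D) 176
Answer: A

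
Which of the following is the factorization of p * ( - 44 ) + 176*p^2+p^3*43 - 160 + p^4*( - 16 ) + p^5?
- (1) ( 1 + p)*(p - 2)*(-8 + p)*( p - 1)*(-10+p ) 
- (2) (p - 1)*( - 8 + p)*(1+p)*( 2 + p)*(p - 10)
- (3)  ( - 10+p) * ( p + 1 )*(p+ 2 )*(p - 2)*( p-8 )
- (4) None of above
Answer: 2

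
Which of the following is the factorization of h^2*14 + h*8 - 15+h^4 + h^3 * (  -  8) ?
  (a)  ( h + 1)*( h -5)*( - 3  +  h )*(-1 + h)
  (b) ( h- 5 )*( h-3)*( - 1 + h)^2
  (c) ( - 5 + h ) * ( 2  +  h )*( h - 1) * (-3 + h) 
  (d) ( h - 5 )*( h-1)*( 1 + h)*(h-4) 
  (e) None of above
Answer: a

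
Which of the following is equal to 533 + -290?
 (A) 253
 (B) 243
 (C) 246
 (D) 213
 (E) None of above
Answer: B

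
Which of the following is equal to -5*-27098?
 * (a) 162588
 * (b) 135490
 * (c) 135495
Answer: b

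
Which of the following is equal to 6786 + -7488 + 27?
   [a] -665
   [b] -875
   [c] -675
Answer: c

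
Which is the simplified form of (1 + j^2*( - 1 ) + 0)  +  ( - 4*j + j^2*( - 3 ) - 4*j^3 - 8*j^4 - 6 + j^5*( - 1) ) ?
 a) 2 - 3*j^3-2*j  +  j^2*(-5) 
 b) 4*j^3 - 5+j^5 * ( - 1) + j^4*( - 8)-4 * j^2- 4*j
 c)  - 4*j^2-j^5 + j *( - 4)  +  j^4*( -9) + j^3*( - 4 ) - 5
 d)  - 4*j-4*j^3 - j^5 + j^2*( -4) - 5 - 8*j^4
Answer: d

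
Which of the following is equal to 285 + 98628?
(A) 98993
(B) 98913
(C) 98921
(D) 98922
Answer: B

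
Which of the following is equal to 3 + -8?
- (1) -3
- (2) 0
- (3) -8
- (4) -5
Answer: 4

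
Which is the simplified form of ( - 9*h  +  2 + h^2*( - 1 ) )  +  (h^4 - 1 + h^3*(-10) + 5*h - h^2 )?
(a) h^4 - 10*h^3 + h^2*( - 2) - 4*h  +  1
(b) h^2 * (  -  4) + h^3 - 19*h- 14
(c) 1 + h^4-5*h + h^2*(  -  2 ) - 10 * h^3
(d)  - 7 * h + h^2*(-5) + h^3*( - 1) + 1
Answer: a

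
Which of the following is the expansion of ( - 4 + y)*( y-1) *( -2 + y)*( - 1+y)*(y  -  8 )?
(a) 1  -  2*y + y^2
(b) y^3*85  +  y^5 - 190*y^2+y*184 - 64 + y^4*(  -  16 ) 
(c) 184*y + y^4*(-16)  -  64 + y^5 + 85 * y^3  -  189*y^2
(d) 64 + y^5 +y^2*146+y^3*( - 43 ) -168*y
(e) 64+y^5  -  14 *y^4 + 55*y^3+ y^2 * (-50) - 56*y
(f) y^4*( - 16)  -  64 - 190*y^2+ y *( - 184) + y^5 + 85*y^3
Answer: b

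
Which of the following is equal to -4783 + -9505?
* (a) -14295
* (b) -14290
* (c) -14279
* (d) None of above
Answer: d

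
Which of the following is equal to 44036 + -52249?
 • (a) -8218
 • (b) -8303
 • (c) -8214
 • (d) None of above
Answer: d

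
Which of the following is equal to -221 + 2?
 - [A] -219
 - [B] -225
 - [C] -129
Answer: A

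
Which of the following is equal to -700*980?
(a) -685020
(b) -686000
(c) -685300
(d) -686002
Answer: b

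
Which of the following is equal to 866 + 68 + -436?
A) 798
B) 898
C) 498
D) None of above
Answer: C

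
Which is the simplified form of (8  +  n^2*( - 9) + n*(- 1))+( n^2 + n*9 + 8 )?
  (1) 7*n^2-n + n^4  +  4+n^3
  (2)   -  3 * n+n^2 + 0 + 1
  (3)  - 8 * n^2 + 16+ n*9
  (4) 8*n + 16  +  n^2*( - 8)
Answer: 4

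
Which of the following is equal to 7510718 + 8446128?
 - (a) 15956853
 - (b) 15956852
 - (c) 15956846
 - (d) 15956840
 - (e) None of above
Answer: c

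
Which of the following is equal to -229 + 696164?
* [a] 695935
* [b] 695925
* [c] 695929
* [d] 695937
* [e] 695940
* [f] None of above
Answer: a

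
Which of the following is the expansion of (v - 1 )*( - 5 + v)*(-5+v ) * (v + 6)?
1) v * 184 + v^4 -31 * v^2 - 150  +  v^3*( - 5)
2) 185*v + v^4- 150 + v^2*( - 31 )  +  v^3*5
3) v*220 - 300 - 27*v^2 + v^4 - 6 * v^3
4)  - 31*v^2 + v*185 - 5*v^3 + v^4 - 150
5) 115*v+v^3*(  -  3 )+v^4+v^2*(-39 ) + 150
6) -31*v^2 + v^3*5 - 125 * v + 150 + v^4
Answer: 4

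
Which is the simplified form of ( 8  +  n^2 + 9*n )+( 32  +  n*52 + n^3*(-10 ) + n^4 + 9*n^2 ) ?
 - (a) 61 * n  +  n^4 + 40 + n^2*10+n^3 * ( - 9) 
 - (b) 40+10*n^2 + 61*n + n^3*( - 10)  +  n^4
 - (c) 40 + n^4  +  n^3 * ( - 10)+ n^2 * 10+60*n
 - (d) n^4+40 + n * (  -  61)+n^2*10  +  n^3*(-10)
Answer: b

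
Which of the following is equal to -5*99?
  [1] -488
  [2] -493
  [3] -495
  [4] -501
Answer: 3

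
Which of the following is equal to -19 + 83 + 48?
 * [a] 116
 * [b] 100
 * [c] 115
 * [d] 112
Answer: d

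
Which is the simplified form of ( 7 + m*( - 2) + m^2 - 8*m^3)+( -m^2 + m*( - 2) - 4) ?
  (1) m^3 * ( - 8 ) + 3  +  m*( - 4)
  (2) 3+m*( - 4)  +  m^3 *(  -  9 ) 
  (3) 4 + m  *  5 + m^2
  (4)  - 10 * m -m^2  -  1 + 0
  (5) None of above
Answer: 1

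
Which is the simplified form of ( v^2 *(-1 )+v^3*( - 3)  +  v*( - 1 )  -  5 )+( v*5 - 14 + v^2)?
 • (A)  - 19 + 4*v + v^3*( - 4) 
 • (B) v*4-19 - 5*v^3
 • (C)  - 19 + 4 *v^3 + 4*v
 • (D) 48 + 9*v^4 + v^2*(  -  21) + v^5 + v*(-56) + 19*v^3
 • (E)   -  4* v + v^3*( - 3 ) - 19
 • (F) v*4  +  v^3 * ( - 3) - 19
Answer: F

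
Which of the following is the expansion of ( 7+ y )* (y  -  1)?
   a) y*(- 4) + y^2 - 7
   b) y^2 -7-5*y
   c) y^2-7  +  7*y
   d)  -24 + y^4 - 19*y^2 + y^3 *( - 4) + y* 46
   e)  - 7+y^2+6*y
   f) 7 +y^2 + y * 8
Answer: e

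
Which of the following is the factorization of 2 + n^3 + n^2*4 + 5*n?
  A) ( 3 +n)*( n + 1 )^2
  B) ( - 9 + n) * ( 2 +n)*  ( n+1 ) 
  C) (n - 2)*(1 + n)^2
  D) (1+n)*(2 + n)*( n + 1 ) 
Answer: D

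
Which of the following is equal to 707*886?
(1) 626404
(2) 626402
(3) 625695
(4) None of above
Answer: 2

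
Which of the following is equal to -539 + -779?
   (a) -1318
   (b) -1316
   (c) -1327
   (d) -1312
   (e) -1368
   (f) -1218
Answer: a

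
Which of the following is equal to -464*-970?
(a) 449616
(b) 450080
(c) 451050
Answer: b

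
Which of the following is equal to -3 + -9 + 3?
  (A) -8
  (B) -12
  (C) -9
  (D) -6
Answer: C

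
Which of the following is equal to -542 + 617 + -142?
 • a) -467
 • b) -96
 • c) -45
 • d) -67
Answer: d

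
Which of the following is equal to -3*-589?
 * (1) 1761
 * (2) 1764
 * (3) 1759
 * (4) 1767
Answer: 4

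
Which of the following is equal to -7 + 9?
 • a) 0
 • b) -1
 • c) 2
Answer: c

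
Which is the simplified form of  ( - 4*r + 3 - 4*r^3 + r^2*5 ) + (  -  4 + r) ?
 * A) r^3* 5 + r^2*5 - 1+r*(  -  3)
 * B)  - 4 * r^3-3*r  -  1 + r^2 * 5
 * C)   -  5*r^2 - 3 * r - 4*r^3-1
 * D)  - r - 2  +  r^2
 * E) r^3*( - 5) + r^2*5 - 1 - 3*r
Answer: B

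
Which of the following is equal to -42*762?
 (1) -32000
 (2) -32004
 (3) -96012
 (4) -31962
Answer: 2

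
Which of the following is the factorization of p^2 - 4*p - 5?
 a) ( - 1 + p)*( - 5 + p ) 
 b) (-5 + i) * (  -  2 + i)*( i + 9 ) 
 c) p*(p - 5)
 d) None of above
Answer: d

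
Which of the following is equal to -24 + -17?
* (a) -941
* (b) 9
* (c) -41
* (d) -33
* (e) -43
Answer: c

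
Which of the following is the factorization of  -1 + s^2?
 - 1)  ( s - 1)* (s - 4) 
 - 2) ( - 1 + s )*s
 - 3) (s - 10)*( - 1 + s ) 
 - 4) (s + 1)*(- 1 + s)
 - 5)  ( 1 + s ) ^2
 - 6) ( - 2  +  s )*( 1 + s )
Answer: 4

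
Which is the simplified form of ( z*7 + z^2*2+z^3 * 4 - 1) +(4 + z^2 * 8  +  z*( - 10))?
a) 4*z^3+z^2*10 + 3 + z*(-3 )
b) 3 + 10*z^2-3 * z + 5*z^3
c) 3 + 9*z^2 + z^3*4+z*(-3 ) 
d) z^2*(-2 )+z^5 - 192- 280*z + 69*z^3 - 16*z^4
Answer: a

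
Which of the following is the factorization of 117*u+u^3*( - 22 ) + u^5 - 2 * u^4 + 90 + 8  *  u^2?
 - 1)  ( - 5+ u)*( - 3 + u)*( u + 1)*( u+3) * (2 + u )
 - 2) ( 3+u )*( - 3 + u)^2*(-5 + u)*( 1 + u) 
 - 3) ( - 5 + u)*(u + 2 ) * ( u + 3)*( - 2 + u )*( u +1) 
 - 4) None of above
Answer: 1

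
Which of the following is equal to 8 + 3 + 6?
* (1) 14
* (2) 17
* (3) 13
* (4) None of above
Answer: 2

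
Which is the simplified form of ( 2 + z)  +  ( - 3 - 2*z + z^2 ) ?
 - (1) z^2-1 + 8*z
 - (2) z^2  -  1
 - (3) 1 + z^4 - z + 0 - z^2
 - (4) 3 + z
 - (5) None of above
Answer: 5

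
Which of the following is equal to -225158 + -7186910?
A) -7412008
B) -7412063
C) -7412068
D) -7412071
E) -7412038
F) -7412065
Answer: C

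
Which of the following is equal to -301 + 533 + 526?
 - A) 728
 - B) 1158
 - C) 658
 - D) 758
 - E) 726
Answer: D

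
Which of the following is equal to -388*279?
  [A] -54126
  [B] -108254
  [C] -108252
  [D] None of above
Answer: C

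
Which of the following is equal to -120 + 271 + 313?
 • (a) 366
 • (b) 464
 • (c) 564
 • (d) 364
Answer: b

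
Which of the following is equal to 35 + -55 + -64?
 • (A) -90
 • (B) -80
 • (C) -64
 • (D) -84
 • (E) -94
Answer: D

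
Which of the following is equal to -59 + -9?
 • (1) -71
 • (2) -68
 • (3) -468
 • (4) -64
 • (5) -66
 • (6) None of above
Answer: 2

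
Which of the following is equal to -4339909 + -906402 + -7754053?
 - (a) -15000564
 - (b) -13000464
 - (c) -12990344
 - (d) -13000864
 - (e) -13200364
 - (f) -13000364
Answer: f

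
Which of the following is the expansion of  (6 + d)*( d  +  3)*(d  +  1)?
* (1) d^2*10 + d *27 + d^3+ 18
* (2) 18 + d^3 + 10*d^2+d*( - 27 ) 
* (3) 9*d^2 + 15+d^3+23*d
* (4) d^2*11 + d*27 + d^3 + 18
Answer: 1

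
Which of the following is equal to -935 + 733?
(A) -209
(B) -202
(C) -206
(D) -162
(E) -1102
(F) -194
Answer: B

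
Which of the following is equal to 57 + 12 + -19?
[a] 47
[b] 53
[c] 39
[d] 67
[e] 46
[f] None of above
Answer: f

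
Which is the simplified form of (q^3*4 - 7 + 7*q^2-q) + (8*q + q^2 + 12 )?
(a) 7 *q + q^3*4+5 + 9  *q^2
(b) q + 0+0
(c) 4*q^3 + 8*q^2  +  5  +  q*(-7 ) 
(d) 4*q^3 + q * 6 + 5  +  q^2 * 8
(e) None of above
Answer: e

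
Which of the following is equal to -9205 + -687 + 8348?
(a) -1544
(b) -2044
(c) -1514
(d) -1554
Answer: a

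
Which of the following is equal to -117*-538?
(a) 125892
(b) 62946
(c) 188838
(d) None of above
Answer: b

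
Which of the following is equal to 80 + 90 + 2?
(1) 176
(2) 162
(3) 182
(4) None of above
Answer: 4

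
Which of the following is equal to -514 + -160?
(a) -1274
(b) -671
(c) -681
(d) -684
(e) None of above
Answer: e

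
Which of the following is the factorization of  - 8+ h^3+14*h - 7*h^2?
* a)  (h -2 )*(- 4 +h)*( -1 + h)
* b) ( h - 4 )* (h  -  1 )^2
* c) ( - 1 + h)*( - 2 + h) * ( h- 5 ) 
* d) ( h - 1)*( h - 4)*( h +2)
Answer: a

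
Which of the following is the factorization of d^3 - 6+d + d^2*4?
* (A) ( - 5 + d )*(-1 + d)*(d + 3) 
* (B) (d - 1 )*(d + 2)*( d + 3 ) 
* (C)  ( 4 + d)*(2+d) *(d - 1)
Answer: B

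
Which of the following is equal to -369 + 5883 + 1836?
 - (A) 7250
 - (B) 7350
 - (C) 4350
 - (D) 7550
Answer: B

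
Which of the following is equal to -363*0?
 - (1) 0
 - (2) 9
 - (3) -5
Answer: 1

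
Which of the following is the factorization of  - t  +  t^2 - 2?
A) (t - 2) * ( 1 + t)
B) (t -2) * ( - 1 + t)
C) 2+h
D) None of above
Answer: A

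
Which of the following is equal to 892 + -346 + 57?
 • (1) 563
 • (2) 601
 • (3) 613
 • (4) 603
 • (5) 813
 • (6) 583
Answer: 4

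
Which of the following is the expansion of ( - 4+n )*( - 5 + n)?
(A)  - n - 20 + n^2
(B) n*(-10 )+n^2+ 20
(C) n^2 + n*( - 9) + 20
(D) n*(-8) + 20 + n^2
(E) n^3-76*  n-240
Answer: C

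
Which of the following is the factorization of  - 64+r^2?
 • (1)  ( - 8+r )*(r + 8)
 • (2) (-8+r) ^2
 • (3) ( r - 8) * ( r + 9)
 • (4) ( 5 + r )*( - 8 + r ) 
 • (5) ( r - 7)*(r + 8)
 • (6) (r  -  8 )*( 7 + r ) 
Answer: 1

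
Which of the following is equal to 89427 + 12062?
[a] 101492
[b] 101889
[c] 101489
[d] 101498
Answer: c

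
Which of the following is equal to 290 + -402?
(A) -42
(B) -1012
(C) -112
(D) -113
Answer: C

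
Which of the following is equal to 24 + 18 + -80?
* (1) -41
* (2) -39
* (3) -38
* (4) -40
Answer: 3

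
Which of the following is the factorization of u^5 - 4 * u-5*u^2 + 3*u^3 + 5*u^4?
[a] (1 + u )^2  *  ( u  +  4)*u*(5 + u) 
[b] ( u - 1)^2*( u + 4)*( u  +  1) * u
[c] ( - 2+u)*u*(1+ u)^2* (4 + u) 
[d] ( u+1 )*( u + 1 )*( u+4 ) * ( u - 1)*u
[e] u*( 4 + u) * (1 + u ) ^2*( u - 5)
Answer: d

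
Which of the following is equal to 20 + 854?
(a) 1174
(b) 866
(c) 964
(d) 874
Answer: d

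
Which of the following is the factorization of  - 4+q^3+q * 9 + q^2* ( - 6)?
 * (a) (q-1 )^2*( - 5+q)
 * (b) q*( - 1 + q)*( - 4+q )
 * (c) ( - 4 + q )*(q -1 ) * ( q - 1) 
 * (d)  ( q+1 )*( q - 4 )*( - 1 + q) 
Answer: c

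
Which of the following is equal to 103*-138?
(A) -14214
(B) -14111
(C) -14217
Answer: A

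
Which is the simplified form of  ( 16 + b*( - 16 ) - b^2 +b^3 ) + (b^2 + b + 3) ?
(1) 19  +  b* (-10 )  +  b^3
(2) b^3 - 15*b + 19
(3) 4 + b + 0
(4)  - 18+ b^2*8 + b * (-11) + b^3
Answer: 2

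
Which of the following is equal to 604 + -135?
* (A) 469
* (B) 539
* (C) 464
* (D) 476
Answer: A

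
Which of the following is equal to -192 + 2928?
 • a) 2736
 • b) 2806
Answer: a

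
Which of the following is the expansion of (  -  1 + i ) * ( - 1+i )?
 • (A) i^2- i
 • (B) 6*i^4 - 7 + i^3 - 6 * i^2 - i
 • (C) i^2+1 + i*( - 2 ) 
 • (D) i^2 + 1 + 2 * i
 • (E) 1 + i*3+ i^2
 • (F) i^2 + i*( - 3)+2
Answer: C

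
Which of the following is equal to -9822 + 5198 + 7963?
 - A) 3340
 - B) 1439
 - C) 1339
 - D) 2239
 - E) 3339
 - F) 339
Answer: E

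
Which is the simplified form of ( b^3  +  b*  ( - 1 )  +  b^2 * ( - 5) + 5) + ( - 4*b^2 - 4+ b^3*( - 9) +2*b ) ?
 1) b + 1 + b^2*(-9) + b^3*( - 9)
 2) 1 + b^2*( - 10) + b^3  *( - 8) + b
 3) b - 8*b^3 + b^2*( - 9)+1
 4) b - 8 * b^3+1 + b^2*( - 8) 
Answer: 3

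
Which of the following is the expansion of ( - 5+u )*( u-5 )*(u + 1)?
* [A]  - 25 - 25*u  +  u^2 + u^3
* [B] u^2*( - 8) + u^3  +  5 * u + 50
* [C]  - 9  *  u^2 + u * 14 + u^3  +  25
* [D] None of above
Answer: D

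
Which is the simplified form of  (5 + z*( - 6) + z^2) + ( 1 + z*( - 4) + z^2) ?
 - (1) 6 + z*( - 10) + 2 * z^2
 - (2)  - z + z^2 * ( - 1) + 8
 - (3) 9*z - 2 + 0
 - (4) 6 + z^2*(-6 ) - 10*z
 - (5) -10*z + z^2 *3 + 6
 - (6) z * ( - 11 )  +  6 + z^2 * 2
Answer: 1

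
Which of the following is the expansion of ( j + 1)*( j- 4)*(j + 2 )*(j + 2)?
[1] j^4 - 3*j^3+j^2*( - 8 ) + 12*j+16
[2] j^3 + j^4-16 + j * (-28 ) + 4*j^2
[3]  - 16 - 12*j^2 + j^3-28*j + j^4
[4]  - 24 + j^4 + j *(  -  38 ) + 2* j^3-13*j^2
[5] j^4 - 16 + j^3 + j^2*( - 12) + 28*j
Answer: 3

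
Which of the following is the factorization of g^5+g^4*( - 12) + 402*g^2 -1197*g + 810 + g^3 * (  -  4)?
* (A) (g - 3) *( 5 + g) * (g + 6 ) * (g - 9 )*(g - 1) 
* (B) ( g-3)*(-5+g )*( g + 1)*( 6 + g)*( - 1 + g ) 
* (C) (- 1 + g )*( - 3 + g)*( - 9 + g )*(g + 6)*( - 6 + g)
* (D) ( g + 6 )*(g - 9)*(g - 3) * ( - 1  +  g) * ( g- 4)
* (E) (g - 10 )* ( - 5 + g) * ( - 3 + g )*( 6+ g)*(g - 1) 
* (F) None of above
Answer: F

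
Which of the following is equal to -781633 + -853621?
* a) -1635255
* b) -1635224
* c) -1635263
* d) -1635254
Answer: d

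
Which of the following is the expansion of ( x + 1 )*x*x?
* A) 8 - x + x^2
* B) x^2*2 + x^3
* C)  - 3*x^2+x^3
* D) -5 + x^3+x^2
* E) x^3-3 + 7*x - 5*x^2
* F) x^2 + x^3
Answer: F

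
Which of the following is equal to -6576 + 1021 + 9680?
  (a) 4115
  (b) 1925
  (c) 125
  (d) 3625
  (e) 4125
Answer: e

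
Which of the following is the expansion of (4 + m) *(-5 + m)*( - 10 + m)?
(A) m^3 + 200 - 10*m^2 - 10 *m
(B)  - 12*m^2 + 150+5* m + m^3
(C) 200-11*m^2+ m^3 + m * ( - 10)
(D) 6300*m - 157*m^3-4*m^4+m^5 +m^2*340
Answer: C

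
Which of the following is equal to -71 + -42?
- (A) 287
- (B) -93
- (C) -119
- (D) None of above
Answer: D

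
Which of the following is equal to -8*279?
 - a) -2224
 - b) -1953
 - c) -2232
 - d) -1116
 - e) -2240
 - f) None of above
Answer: c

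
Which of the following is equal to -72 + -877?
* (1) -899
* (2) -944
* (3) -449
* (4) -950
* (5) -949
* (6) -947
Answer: 5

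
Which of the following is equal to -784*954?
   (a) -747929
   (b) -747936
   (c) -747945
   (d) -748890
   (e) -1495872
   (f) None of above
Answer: b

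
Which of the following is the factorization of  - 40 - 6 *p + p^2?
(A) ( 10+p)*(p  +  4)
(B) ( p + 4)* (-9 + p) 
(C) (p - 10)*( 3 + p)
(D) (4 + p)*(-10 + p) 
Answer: D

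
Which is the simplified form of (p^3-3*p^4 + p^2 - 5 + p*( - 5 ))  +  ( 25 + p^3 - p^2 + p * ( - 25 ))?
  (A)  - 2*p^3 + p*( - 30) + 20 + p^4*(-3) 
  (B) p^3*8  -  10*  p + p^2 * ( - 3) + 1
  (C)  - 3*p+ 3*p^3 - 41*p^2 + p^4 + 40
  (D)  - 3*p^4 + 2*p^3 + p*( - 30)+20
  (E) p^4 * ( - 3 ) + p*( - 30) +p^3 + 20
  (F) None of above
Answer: D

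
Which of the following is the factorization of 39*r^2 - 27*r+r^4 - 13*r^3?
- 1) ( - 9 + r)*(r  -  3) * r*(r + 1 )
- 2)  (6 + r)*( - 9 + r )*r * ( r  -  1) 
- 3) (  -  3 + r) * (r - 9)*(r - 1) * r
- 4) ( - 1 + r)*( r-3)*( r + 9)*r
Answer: 3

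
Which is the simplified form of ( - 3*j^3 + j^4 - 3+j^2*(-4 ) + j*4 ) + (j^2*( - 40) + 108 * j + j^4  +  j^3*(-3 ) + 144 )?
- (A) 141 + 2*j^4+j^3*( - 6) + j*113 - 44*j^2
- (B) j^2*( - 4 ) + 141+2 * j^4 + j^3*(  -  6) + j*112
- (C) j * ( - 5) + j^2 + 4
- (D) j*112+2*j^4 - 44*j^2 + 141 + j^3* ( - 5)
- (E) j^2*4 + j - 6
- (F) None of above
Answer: F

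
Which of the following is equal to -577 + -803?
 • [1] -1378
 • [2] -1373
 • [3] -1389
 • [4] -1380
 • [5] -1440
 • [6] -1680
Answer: 4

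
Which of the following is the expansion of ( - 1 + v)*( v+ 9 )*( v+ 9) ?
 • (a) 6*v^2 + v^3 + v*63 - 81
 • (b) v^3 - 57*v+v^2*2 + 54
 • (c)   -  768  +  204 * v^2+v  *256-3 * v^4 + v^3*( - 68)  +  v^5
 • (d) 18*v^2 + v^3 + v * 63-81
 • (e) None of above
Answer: e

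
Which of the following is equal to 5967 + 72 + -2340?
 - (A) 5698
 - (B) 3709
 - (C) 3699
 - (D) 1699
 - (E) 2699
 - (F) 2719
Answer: C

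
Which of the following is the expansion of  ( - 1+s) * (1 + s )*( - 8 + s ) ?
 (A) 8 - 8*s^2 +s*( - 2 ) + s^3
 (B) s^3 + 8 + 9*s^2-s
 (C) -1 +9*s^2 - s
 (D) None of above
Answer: D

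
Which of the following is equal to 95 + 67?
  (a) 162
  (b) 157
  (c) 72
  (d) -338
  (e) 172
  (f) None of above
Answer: a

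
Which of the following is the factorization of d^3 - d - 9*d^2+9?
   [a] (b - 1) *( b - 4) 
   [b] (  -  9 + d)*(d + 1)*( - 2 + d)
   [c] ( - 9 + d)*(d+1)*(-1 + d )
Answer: c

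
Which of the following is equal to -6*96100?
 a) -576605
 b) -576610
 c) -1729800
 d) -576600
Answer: d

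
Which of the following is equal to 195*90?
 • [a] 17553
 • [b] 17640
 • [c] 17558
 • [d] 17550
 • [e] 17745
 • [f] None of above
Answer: d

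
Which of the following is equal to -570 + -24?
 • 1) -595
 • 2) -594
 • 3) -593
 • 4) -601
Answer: 2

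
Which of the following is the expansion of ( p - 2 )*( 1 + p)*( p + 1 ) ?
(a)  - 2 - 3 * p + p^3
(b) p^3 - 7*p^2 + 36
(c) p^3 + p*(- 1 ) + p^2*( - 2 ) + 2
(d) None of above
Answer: a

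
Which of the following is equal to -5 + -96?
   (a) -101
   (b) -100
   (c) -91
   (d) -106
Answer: a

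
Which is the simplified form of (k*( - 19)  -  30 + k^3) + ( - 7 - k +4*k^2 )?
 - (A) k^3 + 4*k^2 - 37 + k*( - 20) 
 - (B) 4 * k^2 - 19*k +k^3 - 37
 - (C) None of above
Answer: A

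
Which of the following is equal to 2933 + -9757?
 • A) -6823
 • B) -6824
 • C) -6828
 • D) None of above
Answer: B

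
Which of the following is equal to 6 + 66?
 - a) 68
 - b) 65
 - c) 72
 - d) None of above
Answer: c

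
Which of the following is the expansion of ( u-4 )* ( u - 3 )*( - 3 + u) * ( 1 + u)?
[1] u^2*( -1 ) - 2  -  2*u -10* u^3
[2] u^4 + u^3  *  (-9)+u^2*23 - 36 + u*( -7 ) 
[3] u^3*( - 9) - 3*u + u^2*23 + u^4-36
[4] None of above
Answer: 3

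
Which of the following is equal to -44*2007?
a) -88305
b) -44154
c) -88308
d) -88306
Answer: c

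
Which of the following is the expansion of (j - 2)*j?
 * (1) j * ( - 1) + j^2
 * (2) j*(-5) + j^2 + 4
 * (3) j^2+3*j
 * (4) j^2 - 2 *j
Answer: 4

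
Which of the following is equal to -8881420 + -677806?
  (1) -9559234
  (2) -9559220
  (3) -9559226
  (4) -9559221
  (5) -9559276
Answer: 3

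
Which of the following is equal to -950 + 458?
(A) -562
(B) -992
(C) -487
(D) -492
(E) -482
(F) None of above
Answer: D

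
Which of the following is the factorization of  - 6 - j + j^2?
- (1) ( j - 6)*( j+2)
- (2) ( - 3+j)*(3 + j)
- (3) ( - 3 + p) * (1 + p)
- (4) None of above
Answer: 4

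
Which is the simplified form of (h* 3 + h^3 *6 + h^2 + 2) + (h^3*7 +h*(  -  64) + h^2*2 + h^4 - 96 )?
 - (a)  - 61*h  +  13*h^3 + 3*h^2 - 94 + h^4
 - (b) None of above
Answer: a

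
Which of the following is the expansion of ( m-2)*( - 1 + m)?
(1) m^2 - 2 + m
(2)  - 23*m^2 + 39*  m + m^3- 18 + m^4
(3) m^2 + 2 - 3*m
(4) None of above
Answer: 3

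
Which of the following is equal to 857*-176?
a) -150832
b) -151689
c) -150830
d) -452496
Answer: a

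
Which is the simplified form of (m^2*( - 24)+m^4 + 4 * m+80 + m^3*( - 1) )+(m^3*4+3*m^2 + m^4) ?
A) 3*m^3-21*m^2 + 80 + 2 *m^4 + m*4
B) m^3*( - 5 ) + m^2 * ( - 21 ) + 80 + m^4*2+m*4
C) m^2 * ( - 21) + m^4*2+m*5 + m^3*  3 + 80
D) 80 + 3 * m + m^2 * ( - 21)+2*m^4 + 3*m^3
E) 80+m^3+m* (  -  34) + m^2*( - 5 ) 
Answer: A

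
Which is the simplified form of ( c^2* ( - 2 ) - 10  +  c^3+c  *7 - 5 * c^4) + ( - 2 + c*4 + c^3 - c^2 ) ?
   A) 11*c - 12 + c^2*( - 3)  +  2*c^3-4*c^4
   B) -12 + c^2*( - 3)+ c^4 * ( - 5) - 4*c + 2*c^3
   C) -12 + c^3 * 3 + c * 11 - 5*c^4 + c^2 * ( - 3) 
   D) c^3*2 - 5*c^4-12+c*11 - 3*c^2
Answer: D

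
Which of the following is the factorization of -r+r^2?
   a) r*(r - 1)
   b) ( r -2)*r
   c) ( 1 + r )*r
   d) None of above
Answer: a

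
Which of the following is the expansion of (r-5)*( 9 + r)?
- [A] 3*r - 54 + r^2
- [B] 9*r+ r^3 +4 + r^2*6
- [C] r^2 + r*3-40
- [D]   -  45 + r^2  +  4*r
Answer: D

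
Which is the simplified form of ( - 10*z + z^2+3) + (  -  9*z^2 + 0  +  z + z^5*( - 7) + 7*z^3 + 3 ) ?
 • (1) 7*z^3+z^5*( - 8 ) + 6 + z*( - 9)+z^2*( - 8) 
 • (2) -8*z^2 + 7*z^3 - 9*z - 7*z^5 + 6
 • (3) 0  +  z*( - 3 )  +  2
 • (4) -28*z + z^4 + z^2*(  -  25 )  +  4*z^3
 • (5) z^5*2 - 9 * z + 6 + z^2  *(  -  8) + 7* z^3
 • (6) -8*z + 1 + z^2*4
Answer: 2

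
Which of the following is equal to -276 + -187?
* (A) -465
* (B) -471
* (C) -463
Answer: C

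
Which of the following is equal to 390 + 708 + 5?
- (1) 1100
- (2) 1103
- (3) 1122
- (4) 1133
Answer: 2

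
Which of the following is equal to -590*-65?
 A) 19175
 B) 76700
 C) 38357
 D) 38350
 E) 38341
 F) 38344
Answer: D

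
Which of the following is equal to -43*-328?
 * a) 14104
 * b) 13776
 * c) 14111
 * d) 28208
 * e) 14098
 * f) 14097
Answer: a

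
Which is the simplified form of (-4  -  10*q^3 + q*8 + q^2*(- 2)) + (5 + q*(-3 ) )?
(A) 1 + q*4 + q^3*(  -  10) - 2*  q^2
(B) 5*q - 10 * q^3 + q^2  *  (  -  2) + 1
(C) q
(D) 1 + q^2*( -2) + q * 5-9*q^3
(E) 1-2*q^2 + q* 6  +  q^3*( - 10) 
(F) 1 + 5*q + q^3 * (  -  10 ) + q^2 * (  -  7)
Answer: B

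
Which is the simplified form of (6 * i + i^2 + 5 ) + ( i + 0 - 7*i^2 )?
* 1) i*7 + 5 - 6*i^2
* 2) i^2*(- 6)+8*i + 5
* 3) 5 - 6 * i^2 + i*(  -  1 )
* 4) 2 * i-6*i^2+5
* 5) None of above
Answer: 1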